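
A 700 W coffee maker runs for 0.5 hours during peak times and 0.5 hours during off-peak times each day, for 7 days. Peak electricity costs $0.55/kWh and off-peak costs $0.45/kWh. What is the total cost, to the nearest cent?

Peak energy = 0.7 kW × 0.5 h × 7 = 2.45 kWh
Off-peak energy = 0.7 kW × 0.5 h × 7 = 2.45 kWh
Cost = 2.45 × $0.55 + 2.45 × $0.45 = $1.3475 + $1.1025 = $2.45

$2.45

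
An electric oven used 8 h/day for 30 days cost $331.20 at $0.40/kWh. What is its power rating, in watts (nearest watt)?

3450 W

Energy = $331.20 ÷ $0.40/kWh = 828 kWh
Runtime = 8 h/day × 30 days = 240 h
Power = 828 kWh ÷ 240 h = 3.45 kW = 3450 W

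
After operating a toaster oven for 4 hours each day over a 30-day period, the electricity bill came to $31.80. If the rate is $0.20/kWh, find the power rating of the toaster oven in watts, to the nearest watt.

1325 W

Energy = $31.80 ÷ $0.20/kWh = 159 kWh
Runtime = 4 h/day × 30 days = 120 h
Power = 159 kWh ÷ 120 h = 1.325 kW = 1325 W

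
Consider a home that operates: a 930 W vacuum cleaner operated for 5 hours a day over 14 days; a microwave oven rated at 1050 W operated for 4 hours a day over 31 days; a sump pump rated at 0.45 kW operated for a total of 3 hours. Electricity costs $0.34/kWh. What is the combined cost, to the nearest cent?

$66.86

vacuum cleaner: Runtime = 5 h/day × 14 days = 70 h
vacuum cleaner: 0.93 kW × 70 h = 65.1 kWh
microwave oven: Runtime = 4 h/day × 31 days = 124 h
microwave oven: 1.05 kW × 124 h = 130.2 kWh
sump pump: 0.45 kW × 3 h = 1.35 kWh
Total energy = 196.65 kWh
Cost = 196.65 × $0.34 = $66.86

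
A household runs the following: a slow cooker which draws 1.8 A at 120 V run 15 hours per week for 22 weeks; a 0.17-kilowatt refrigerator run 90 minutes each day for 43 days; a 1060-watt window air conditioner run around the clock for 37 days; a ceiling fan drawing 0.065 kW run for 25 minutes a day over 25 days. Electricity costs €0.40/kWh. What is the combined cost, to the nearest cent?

€409.68

slow cooker: Power = 1.8 A × 120 V = 216 W = 0.216 kW
slow cooker: Runtime = 15 h/week × 22 weeks = 330 h
slow cooker: 0.216 kW × 330 h = 71.28 kWh
refrigerator: Runtime = 90 min × 43 = 3870 min = 64.5 h
refrigerator: 0.17 kW × 64.5 h = 10.965 kWh
window air conditioner: Runtime = 24 h × 37 = 888 h
window air conditioner: 1.06 kW × 888 h = 941.28 kWh
ceiling fan: Runtime = 25 min × 25 = 625 min = 10.416666… h
ceiling fan: 0.065 kW × 10.416666… h = 0.677083… kWh
Total energy = 1024.202083… kWh
Cost = 1024.202083… × €0.40 = €409.68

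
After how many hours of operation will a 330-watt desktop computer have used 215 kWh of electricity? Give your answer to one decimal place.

Hours = 215 kWh ÷ 0.33 kW = 651.5 h

651.5 h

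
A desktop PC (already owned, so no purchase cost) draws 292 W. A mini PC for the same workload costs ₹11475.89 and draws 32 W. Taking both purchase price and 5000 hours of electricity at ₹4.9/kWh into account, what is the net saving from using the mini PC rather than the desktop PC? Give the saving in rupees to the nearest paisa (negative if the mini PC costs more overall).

desktop PC: ₹0.00 + (292/1000) kW × 5000 h × ₹4.9 = ₹0.00 + ₹7154 = ₹7154
mini PC: ₹11475.89 + (32/1000) kW × 5000 h × ₹4.9 = ₹11475.89 + ₹784 = ₹12259.89
Saving = ₹7154 − ₹12259.89 = −₹5105.89

-₹5105.89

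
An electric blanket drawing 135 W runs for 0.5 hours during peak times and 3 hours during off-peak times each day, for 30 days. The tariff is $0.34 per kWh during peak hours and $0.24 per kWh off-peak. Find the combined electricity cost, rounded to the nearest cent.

$3.60

Peak energy = 0.135 kW × 0.5 h × 30 = 2.025 kWh
Off-peak energy = 0.135 kW × 3 h × 30 = 12.15 kWh
Cost = 2.025 × $0.34 + 12.15 × $0.24 = $0.6885 + $2.916 = $3.60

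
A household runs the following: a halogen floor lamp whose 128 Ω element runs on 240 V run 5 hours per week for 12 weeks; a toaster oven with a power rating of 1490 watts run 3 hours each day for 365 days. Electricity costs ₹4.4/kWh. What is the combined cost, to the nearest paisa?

halogen floor lamp: Power = V²/R = 240²/128 = 450 W = 0.45 kW
halogen floor lamp: Runtime = 5 h/week × 12 weeks = 60 h
halogen floor lamp: 0.45 kW × 60 h = 27 kWh
toaster oven: Runtime = 3 h/day × 365 days = 1095 h
toaster oven: 1.49 kW × 1095 h = 1631.55 kWh
Total energy = 1658.55 kWh
Cost = 1658.55 × ₹4.4 = ₹7297.62

₹7297.62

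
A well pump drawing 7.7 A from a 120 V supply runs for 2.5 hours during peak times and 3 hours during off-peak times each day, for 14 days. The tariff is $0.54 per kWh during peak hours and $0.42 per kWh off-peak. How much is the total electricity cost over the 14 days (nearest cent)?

Power = 7.7 A × 120 V = 924 W = 0.924 kW
Peak energy = 0.924 kW × 2.5 h × 14 = 32.34 kWh
Off-peak energy = 0.924 kW × 3 h × 14 = 38.808 kWh
Cost = 32.34 × $0.54 + 38.808 × $0.42 = $17.4636 + $16.29936 = $33.76

$33.76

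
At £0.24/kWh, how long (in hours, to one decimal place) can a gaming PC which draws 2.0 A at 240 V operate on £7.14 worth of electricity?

Power = 2.0 A × 240 V = 480 W = 0.48 kW
Energy available = £7.14 ÷ £0.24/kWh = 29.75 kWh
Hours = 29.75 kWh ÷ 0.48 kW = 62.0 h

62.0 h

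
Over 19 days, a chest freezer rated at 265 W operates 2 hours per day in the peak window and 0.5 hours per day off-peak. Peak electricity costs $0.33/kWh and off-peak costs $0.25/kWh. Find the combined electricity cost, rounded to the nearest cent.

$3.95

Peak energy = 0.265 kW × 2 h × 19 = 10.07 kWh
Off-peak energy = 0.265 kW × 0.5 h × 19 = 2.5175 kWh
Cost = 10.07 × $0.33 + 2.5175 × $0.25 = $3.3231 + $0.629375 = $3.95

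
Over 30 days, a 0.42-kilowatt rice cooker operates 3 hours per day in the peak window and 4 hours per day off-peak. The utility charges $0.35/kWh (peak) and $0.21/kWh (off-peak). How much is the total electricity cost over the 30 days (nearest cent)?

Peak energy = 0.42 kW × 3 h × 30 = 37.8 kWh
Off-peak energy = 0.42 kW × 4 h × 30 = 50.4 kWh
Cost = 37.8 × $0.35 + 50.4 × $0.21 = $13.23 + $10.584 = $23.81

$23.81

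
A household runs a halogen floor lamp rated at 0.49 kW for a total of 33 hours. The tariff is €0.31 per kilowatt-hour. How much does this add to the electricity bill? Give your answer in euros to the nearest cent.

Energy = 0.49 kW × 33 h = 16.17 kWh
Cost = 16.17 kWh × €0.31/kWh = €5.01

€5.01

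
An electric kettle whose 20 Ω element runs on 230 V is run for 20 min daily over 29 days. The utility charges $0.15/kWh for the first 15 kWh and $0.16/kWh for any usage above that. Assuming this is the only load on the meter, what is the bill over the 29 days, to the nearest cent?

$3.94

Power = V²/R = 230²/20 = 2645 W = 2.645 kW
Runtime = 20 min × 29 = 580 min = 9.666666… h
Energy = 2.645 kW × 9.666666… h = 25.568333… kWh
Tier 1 (0–15 kWh): 15 × $0.15 = $2.25
Above 15 kWh: 10.568333… × $0.16 = $1.690933…
Bill = $3.94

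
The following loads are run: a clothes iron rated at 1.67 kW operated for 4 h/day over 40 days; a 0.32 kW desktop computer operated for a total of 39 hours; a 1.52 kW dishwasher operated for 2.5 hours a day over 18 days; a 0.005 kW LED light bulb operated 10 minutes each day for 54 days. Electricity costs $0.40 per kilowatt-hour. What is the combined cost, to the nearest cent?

$139.25

clothes iron: Runtime = 4 h/day × 40 days = 160 h
clothes iron: 1.67 kW × 160 h = 267.2 kWh
desktop computer: 0.32 kW × 39 h = 12.48 kWh
dishwasher: Runtime = 2.5 h/day × 18 days = 45 h
dishwasher: 1.52 kW × 45 h = 68.4 kWh
LED light bulb: Runtime = 10 min × 54 = 540 min = 9 h
LED light bulb: 0.005 kW × 9 h = 0.045 kWh
Total energy = 348.125 kWh
Cost = 348.125 × $0.40 = $139.25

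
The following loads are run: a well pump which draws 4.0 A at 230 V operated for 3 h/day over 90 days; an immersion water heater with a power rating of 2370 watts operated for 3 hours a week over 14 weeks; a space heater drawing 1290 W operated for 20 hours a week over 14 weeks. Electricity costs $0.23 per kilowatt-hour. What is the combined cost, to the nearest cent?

$163.10

well pump: Power = 4.0 A × 230 V = 920 W = 0.92 kW
well pump: Runtime = 3 h/day × 90 days = 270 h
well pump: 0.92 kW × 270 h = 248.4 kWh
immersion water heater: Runtime = 3 h/week × 14 weeks = 42 h
immersion water heater: 2.37 kW × 42 h = 99.54 kWh
space heater: Runtime = 20 h/week × 14 weeks = 280 h
space heater: 1.29 kW × 280 h = 361.2 kWh
Total energy = 709.14 kWh
Cost = 709.14 × $0.23 = $163.10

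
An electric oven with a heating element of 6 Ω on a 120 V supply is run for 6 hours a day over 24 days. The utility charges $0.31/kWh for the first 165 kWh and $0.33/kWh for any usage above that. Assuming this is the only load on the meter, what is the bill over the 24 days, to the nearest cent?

$110.75

Power = V²/R = 120²/6 = 2400 W = 2.4 kW
Runtime = 6 h/day × 24 days = 144 h
Energy = 2.4 kW × 144 h = 345.6 kWh
Tier 1 (0–165 kWh): 165 × $0.31 = $51.15
Above 165 kWh: 180.6 × $0.33 = $59.598
Bill = $110.75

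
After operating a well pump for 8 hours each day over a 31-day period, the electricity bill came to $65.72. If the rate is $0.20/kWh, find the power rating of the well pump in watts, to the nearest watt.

1325 W

Energy = $65.72 ÷ $0.20/kWh = 328.6 kWh
Runtime = 8 h/day × 31 days = 248 h
Power = 328.6 kWh ÷ 248 h = 1.325 kW = 1325 W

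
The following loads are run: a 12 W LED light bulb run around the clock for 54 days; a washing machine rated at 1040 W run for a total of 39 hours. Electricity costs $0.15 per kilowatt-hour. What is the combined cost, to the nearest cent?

$8.42

LED light bulb: Runtime = 24 h × 54 = 1296 h
LED light bulb: 0.012 kW × 1296 h = 15.552 kWh
washing machine: 1.04 kW × 39 h = 40.56 kWh
Total energy = 56.112 kWh
Cost = 56.112 × $0.15 = $8.42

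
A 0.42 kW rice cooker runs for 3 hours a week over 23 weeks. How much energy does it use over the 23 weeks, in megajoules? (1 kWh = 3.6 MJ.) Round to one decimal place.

104.3 MJ

Runtime = 3 h/week × 23 weeks = 69 h
Energy = 0.42 kW × 69 h = 28.98 kWh
= 28.98 × 3.6 MJ = 104.3 MJ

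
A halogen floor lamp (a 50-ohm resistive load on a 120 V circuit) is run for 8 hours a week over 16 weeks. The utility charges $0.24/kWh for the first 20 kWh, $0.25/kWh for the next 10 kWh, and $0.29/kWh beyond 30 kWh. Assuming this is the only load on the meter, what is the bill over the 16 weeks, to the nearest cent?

$9.29

Power = V²/R = 120²/50 = 288 W = 0.288 kW
Runtime = 8 h/week × 16 weeks = 128 h
Energy = 0.288 kW × 128 h = 36.864 kWh
Tier 1 (0–20 kWh): 20 × $0.24 = $4.8
Tier 2 (20–30 kWh): 10 × $0.25 = $2.5
Above 30 kWh: 6.864 × $0.29 = $1.99056
Bill = $9.29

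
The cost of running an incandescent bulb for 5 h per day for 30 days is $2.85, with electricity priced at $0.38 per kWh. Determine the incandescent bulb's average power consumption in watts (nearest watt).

Energy = $2.85 ÷ $0.38/kWh = 7.5 kWh
Runtime = 5 h/day × 30 days = 150 h
Power = 7.5 kWh ÷ 150 h = 0.05 kW = 50 W

50 W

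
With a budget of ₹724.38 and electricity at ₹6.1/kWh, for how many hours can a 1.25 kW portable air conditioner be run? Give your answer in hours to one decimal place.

95.0 h

Energy available = ₹724.38 ÷ ₹6.1/kWh = 118.7508 kWh
Hours = 118.7508 kWh ÷ 1.25 kW = 95.0 h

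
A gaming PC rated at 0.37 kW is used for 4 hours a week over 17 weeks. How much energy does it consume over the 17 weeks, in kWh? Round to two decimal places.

Runtime = 4 h/week × 17 weeks = 68 h
Energy = 0.37 kW × 68 h = 25.16 kWh

25.16 kWh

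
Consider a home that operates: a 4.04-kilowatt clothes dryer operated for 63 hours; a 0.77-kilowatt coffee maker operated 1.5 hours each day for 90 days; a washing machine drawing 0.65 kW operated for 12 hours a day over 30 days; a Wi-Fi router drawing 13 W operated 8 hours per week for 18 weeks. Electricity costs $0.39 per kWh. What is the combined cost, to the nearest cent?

clothes dryer: 4.04 kW × 63 h = 254.52 kWh
coffee maker: Runtime = 1.5 h/day × 90 days = 135 h
coffee maker: 0.77 kW × 135 h = 103.95 kWh
washing machine: Runtime = 12 h/day × 30 days = 360 h
washing machine: 0.65 kW × 360 h = 234 kWh
Wi-Fi router: Runtime = 8 h/week × 18 weeks = 144 h
Wi-Fi router: 0.013 kW × 144 h = 1.872 kWh
Total energy = 594.342 kWh
Cost = 594.342 × $0.39 = $231.79

$231.79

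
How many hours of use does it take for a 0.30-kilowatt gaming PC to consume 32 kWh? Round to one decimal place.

106.7 h

Hours = 32 kWh ÷ 0.3 kW = 106.7 h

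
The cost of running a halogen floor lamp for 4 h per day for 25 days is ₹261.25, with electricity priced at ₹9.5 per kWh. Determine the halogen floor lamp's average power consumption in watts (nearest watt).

275 W

Energy = ₹261.25 ÷ ₹9.5/kWh = 27.5 kWh
Runtime = 4 h/day × 25 days = 100 h
Power = 27.5 kWh ÷ 100 h = 0.275 kW = 275 W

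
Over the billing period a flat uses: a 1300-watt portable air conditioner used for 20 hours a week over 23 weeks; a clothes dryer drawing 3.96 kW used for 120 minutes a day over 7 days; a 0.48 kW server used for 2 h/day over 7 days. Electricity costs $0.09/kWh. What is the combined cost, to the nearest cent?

$59.41

portable air conditioner: Runtime = 20 h/week × 23 weeks = 460 h
portable air conditioner: 1.3 kW × 460 h = 598 kWh
clothes dryer: Runtime = 120 min × 7 = 840 min = 14 h
clothes dryer: 3.96 kW × 14 h = 55.44 kWh
server: Runtime = 2 h/day × 7 days = 14 h
server: 0.48 kW × 14 h = 6.72 kWh
Total energy = 660.16 kWh
Cost = 660.16 × $0.09 = $59.41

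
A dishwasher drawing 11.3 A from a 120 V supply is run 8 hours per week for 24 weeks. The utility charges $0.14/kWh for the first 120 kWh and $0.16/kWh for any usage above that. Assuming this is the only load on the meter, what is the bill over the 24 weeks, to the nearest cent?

$39.26

Power = 11.3 A × 120 V = 1356 W = 1.356 kW
Runtime = 8 h/week × 24 weeks = 192 h
Energy = 1.356 kW × 192 h = 260.352 kWh
Tier 1 (0–120 kWh): 120 × $0.14 = $16.8
Above 120 kWh: 140.352 × $0.16 = $22.45632
Bill = $39.26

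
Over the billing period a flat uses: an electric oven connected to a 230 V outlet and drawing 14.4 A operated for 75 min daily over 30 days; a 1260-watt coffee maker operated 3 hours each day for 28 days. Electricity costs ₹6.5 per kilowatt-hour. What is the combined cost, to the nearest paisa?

₹1495.26

electric oven: Power = 14.4 A × 230 V = 3312 W = 3.312 kW
electric oven: Runtime = 75 min × 30 = 2250 min = 37.5 h
electric oven: 3.312 kW × 37.5 h = 124.2 kWh
coffee maker: Runtime = 3 h/day × 28 days = 84 h
coffee maker: 1.26 kW × 84 h = 105.84 kWh
Total energy = 230.04 kWh
Cost = 230.04 × ₹6.5 = ₹1495.26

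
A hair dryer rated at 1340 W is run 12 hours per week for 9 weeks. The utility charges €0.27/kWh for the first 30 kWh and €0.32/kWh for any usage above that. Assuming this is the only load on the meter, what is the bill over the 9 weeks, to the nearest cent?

Runtime = 12 h/week × 9 weeks = 108 h
Energy = 1.34 kW × 108 h = 144.72 kWh
Tier 1 (0–30 kWh): 30 × €0.27 = €8.1
Above 30 kWh: 114.72 × €0.32 = €36.7104
Bill = €44.81

€44.81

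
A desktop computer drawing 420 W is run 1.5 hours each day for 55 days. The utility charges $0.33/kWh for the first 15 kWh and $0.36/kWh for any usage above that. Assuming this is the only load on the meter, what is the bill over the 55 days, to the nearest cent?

$12.02

Runtime = 1.5 h/day × 55 days = 82.5 h
Energy = 0.42 kW × 82.5 h = 34.65 kWh
Tier 1 (0–15 kWh): 15 × $0.33 = $4.95
Above 15 kWh: 19.65 × $0.36 = $7.074
Bill = $12.02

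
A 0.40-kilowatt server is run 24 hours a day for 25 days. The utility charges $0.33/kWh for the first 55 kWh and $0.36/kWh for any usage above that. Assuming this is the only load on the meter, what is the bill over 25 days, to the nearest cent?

$84.75

Runtime = 24 h × 25 = 600 h
Energy = 0.4 kW × 600 h = 240 kWh
Tier 1 (0–55 kWh): 55 × $0.33 = $18.15
Above 55 kWh: 185 × $0.36 = $66.6
Bill = $84.75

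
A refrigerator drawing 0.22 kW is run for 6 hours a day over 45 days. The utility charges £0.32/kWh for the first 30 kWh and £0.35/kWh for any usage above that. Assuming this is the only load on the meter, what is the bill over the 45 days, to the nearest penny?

Runtime = 6 h/day × 45 days = 270 h
Energy = 0.22 kW × 270 h = 59.4 kWh
Tier 1 (0–30 kWh): 30 × £0.32 = £9.6
Above 30 kWh: 29.4 × £0.35 = £10.29
Bill = £19.89

£19.89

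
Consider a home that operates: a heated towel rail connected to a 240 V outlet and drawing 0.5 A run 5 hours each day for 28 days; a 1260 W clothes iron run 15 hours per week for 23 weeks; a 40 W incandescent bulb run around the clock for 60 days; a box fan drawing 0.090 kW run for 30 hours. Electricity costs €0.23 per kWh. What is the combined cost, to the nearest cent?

heated towel rail: Power = 0.5 A × 240 V = 120 W = 0.12 kW
heated towel rail: Runtime = 5 h/day × 28 days = 140 h
heated towel rail: 0.12 kW × 140 h = 16.8 kWh
clothes iron: Runtime = 15 h/week × 23 weeks = 345 h
clothes iron: 1.26 kW × 345 h = 434.7 kWh
incandescent bulb: Runtime = 24 h × 60 = 1440 h
incandescent bulb: 0.04 kW × 1440 h = 57.6 kWh
box fan: 0.09 kW × 30 h = 2.7 kWh
Total energy = 511.8 kWh
Cost = 511.8 × €0.23 = €117.71

€117.71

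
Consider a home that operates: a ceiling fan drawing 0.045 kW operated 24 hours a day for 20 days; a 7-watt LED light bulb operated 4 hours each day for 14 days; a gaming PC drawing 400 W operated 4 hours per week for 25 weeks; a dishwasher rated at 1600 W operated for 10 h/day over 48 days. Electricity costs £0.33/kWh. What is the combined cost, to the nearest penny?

ceiling fan: Runtime = 24 h × 20 = 480 h
ceiling fan: 0.045 kW × 480 h = 21.6 kWh
LED light bulb: Runtime = 4 h/day × 14 days = 56 h
LED light bulb: 0.007 kW × 56 h = 0.392 kWh
gaming PC: Runtime = 4 h/week × 25 weeks = 100 h
gaming PC: 0.4 kW × 100 h = 40 kWh
dishwasher: Runtime = 10 h/day × 48 days = 480 h
dishwasher: 1.6 kW × 480 h = 768 kWh
Total energy = 829.992 kWh
Cost = 829.992 × £0.33 = £273.90

£273.90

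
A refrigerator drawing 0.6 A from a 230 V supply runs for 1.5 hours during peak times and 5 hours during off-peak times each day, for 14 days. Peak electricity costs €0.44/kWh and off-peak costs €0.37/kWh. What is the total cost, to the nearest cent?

€4.85

Power = 0.6 A × 230 V = 138 W = 0.138 kW
Peak energy = 0.138 kW × 1.5 h × 14 = 2.898 kWh
Off-peak energy = 0.138 kW × 5 h × 14 = 9.66 kWh
Cost = 2.898 × €0.44 + 9.66 × €0.37 = €1.27512 + €3.5742 = €4.85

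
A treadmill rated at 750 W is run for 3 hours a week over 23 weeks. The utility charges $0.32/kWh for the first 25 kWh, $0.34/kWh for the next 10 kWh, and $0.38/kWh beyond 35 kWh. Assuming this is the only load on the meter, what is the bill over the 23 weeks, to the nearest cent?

Runtime = 3 h/week × 23 weeks = 69 h
Energy = 0.75 kW × 69 h = 51.75 kWh
Tier 1 (0–25 kWh): 25 × $0.32 = $8
Tier 2 (25–35 kWh): 10 × $0.34 = $3.4
Above 35 kWh: 16.75 × $0.38 = $6.365
Bill = $17.77

$17.77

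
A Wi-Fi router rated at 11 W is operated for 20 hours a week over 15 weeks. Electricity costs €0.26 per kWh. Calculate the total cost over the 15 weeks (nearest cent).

€0.86

Runtime = 20 h/week × 15 weeks = 300 h
Energy = 0.011 kW × 300 h = 3.3 kWh
Cost = 3.3 kWh × €0.26/kWh = €0.86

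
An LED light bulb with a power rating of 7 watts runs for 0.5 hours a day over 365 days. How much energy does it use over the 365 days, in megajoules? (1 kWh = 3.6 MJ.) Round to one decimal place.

4.6 MJ

Runtime = 0.5 h/day × 365 days = 182.5 h
Energy = 0.007 kW × 182.5 h = 1.2775 kWh
= 1.2775 × 3.6 MJ = 4.6 MJ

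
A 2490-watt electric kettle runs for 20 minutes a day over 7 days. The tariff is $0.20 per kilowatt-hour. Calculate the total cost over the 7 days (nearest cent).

$1.16

Runtime = 20 min × 7 = 140 min = 2.333333… h
Energy = 2.49 kW × 2.333333… h = 5.81 kWh
Cost = 5.81 kWh × $0.20/kWh = $1.16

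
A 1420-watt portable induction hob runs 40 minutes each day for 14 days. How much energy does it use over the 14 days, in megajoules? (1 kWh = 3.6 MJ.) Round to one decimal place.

47.7 MJ

Runtime = 40 min × 14 = 560 min = 9.333333… h
Energy = 1.42 kW × 9.333333… h = 13.253333… kWh
= 13.253333… × 3.6 MJ = 47.7 MJ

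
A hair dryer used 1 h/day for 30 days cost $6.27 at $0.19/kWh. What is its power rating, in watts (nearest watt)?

1100 W

Energy = $6.27 ÷ $0.19/kWh = 33 kWh
Runtime = 1 h/day × 30 days = 30 h
Power = 33 kWh ÷ 30 h = 1.1 kW = 1100 W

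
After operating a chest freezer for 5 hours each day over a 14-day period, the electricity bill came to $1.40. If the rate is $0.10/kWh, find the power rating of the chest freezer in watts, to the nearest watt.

200 W

Energy = $1.40 ÷ $0.10/kWh = 14 kWh
Runtime = 5 h/day × 14 days = 70 h
Power = 14 kWh ÷ 70 h = 0.2 kW = 200 W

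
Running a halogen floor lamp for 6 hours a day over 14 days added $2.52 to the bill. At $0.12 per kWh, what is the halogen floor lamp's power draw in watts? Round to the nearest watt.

Energy = $2.52 ÷ $0.12/kWh = 21 kWh
Runtime = 6 h/day × 14 days = 84 h
Power = 21 kWh ÷ 84 h = 0.25 kW = 250 W

250 W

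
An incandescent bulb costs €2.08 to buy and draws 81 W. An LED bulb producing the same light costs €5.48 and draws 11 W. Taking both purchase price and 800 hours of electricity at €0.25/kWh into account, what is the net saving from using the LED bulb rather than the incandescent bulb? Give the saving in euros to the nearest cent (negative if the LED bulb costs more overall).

incandescent bulb: €2.08 + (81/1000) kW × 800 h × €0.25 = €2.08 + €16.2 = €18.28
LED bulb: €5.48 + (11/1000) kW × 800 h × €0.25 = €5.48 + €2.2 = €7.68
Saving = €18.28 − €7.68 = €10.6

€10.60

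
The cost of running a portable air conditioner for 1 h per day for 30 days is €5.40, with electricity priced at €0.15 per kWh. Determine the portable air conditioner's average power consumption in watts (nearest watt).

Energy = €5.40 ÷ €0.15/kWh = 36 kWh
Runtime = 1 h/day × 30 days = 30 h
Power = 36 kWh ÷ 30 h = 1.2 kW = 1200 W

1200 W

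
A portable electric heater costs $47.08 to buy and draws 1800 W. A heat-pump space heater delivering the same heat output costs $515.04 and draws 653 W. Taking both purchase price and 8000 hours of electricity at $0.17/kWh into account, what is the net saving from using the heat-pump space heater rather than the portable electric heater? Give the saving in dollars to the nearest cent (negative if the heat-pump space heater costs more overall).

portable electric heater: $47.08 + (1800/1000) kW × 8000 h × $0.17 = $47.08 + $2448 = $2495.08
heat-pump space heater: $515.04 + (653/1000) kW × 8000 h × $0.17 = $515.04 + $888.08 = $1403.12
Saving = $2495.08 − $1403.12 = $1091.96

$1091.96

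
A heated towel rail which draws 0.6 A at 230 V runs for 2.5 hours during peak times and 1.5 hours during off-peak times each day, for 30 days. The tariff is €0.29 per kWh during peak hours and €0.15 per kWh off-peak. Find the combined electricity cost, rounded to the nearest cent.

Power = 0.6 A × 230 V = 138 W = 0.138 kW
Peak energy = 0.138 kW × 2.5 h × 30 = 10.35 kWh
Off-peak energy = 0.138 kW × 1.5 h × 30 = 6.21 kWh
Cost = 10.35 × €0.29 + 6.21 × €0.15 = €3.0015 + €0.9315 = €3.93

€3.93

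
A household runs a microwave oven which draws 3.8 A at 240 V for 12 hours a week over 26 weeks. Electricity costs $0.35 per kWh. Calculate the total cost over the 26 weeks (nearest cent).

$99.59

Power = 3.8 A × 240 V = 912 W = 0.912 kW
Runtime = 12 h/week × 26 weeks = 312 h
Energy = 0.912 kW × 312 h = 284.544 kWh
Cost = 284.544 kWh × $0.35/kWh = $99.59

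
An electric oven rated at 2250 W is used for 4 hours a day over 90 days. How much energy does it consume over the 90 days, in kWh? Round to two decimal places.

Runtime = 4 h/day × 90 days = 360 h
Energy = 2.25 kW × 360 h = 810 kWh

810.00 kWh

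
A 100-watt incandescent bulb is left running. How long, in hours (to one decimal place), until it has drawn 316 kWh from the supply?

3160.0 h

Hours = 316 kWh ÷ 0.1 kW = 3160.0 h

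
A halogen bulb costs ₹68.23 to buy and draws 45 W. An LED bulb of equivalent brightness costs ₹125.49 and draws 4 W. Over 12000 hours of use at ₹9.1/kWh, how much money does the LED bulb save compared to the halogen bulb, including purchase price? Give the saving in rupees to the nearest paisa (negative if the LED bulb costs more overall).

halogen bulb: ₹68.23 + (45/1000) kW × 12000 h × ₹9.1 = ₹68.23 + ₹4914 = ₹4982.23
LED bulb: ₹125.49 + (4/1000) kW × 12000 h × ₹9.1 = ₹125.49 + ₹436.8 = ₹562.29
Saving = ₹4982.23 − ₹562.29 = ₹4419.94

₹4419.94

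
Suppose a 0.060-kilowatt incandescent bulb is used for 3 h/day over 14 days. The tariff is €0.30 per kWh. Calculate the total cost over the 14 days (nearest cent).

Runtime = 3 h/day × 14 days = 42 h
Energy = 0.06 kW × 42 h = 2.52 kWh
Cost = 2.52 kWh × €0.30/kWh = €0.76

€0.76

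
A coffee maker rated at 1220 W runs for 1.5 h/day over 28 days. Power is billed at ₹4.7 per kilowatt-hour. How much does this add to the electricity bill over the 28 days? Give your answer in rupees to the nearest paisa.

Runtime = 1.5 h/day × 28 days = 42 h
Energy = 1.22 kW × 42 h = 51.24 kWh
Cost = 51.24 kWh × ₹4.7/kWh = ₹240.83

₹240.83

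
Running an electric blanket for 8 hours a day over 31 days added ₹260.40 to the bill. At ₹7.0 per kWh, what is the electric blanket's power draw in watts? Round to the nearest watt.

Energy = ₹260.40 ÷ ₹7.0/kWh = 37.2 kWh
Runtime = 8 h/day × 31 days = 248 h
Power = 37.2 kWh ÷ 248 h = 0.15 kW = 150 W

150 W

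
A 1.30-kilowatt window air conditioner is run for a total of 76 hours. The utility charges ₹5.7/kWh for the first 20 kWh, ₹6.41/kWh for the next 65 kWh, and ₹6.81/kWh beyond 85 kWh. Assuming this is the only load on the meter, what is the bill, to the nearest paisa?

₹624.63

Energy = 1.3 kW × 76 h = 98.8 kWh
Tier 1 (0–20 kWh): 20 × ₹5.7 = ₹114
Tier 2 (20–85 kWh): 65 × ₹6.41 = ₹416.65
Above 85 kWh: 13.8 × ₹6.81 = ₹93.978
Bill = ₹624.63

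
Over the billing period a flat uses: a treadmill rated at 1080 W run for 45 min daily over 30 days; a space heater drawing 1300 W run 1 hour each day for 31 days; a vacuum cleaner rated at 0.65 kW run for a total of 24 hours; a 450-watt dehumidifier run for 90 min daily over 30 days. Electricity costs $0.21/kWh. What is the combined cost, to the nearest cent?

$21.09

treadmill: Runtime = 45 min × 30 = 1350 min = 22.5 h
treadmill: 1.08 kW × 22.5 h = 24.3 kWh
space heater: Runtime = 1 h/day × 31 days = 31 h
space heater: 1.3 kW × 31 h = 40.3 kWh
vacuum cleaner: 0.65 kW × 24 h = 15.6 kWh
dehumidifier: Runtime = 90 min × 30 = 2700 min = 45 h
dehumidifier: 0.45 kW × 45 h = 20.25 kWh
Total energy = 100.45 kWh
Cost = 100.45 × $0.21 = $21.09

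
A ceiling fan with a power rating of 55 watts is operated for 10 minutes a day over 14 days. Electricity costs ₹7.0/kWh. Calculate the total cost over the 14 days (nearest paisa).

₹0.90

Runtime = 10 min × 14 = 140 min = 2.333333… h
Energy = 0.055 kW × 2.333333… h = 0.128333… kWh
Cost = 0.128333… kWh × ₹7.0/kWh = ₹0.90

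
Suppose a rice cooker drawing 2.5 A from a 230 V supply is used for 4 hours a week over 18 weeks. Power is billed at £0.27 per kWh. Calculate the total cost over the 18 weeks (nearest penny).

£11.18

Power = 2.5 A × 230 V = 575 W = 0.575 kW
Runtime = 4 h/week × 18 weeks = 72 h
Energy = 0.575 kW × 72 h = 41.4 kWh
Cost = 41.4 kWh × £0.27/kWh = £11.18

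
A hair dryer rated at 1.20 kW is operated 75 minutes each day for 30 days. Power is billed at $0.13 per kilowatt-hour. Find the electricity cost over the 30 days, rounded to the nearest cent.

$5.85

Runtime = 75 min × 30 = 2250 min = 37.5 h
Energy = 1.2 kW × 37.5 h = 45 kWh
Cost = 45 kWh × $0.13/kWh = $5.85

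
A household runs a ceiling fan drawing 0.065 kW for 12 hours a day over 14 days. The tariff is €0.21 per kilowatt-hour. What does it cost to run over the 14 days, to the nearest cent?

Runtime = 12 h/day × 14 days = 168 h
Energy = 0.065 kW × 168 h = 10.92 kWh
Cost = 10.92 kWh × €0.21/kWh = €2.29

€2.29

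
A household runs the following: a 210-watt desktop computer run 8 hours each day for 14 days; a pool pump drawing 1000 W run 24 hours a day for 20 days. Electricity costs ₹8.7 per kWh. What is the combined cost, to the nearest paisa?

desktop computer: Runtime = 8 h/day × 14 days = 112 h
desktop computer: 0.21 kW × 112 h = 23.52 kWh
pool pump: Runtime = 24 h × 20 = 480 h
pool pump: 1 kW × 480 h = 480 kWh
Total energy = 503.52 kWh
Cost = 503.52 × ₹8.7 = ₹4380.62

₹4380.62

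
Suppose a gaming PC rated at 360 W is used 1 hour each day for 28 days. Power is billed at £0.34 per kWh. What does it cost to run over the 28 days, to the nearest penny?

£3.43

Runtime = 1 h/day × 28 days = 28 h
Energy = 0.36 kW × 28 h = 10.08 kWh
Cost = 10.08 kWh × £0.34/kWh = £3.43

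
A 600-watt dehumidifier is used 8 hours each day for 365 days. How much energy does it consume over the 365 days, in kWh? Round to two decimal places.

1752.00 kWh

Runtime = 8 h/day × 365 days = 2920 h
Energy = 0.6 kW × 2920 h = 1752 kWh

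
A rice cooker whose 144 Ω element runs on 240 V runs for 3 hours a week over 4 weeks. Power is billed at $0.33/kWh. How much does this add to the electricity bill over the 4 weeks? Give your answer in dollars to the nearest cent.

Power = V²/R = 240²/144 = 400 W = 0.4 kW
Runtime = 3 h/week × 4 weeks = 12 h
Energy = 0.4 kW × 12 h = 4.8 kWh
Cost = 4.8 kWh × $0.33/kWh = $1.58

$1.58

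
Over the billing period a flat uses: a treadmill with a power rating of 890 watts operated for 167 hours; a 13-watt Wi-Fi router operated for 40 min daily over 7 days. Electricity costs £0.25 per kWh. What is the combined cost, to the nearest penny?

£37.17

treadmill: 0.89 kW × 167 h = 148.63 kWh
Wi-Fi router: Runtime = 40 min × 7 = 280 min = 4.666666… h
Wi-Fi router: 0.013 kW × 4.666666… h = 0.060666… kWh
Total energy = 148.690666… kWh
Cost = 148.690666… × £0.25 = £37.17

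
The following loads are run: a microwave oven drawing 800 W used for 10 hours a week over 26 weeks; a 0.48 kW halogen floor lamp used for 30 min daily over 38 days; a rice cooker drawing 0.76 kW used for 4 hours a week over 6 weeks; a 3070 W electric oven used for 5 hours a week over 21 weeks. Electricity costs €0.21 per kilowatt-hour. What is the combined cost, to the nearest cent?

€117.12

microwave oven: Runtime = 10 h/week × 26 weeks = 260 h
microwave oven: 0.8 kW × 260 h = 208 kWh
halogen floor lamp: Runtime = 30 min × 38 = 1140 min = 19 h
halogen floor lamp: 0.48 kW × 19 h = 9.12 kWh
rice cooker: Runtime = 4 h/week × 6 weeks = 24 h
rice cooker: 0.76 kW × 24 h = 18.24 kWh
electric oven: Runtime = 5 h/week × 21 weeks = 105 h
electric oven: 3.07 kW × 105 h = 322.35 kWh
Total energy = 557.71 kWh
Cost = 557.71 × €0.21 = €117.12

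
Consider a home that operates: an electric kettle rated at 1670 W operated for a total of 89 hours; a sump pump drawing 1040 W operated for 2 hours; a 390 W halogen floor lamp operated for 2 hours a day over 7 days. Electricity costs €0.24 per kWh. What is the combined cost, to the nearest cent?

€37.48

electric kettle: 1.67 kW × 89 h = 148.63 kWh
sump pump: 1.04 kW × 2 h = 2.08 kWh
halogen floor lamp: Runtime = 2 h/day × 7 days = 14 h
halogen floor lamp: 0.39 kW × 14 h = 5.46 kWh
Total energy = 156.17 kWh
Cost = 156.17 × €0.24 = €37.48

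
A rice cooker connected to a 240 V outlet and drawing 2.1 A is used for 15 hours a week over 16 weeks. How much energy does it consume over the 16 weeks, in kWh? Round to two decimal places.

Power = 2.1 A × 240 V = 504 W = 0.504 kW
Runtime = 15 h/week × 16 weeks = 240 h
Energy = 0.504 kW × 240 h = 120.96 kWh

120.96 kWh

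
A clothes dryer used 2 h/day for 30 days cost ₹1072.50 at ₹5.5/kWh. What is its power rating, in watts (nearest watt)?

Energy = ₹1072.50 ÷ ₹5.5/kWh = 195 kWh
Runtime = 2 h/day × 30 days = 60 h
Power = 195 kWh ÷ 60 h = 3.25 kW = 3250 W

3250 W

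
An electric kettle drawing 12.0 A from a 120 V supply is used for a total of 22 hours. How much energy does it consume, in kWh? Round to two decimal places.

31.68 kWh

Power = 12.0 A × 120 V = 1440 W = 1.44 kW
Energy = 1.44 kW × 22 h = 31.68 kWh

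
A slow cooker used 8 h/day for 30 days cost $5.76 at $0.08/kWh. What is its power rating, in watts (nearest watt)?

Energy = $5.76 ÷ $0.08/kWh = 72 kWh
Runtime = 8 h/day × 30 days = 240 h
Power = 72 kWh ÷ 240 h = 0.3 kW = 300 W

300 W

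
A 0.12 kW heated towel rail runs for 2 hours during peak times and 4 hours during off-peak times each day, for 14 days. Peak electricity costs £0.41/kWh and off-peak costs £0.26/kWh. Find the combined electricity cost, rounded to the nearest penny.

£3.12

Peak energy = 0.12 kW × 2 h × 14 = 3.36 kWh
Off-peak energy = 0.12 kW × 4 h × 14 = 6.72 kWh
Cost = 3.36 × £0.41 + 6.72 × £0.26 = £1.3776 + £1.7472 = £3.12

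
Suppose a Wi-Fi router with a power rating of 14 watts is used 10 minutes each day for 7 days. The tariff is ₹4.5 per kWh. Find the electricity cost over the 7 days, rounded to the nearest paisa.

Runtime = 10 min × 7 = 70 min = 1.166666… h
Energy = 0.014 kW × 1.166666… h = 0.016333… kWh
Cost = 0.016333… kWh × ₹4.5/kWh = ₹0.07

₹0.07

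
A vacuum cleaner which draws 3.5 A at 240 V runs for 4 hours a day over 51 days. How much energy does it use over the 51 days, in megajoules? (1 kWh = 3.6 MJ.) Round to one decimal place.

616.9 MJ

Power = 3.5 A × 240 V = 840 W = 0.84 kW
Runtime = 4 h/day × 51 days = 204 h
Energy = 0.84 kW × 204 h = 171.36 kWh
= 171.36 × 3.6 MJ = 616.9 MJ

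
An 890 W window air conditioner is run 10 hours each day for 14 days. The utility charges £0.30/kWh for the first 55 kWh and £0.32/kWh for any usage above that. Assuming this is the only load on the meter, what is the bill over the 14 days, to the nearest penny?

Runtime = 10 h/day × 14 days = 140 h
Energy = 0.89 kW × 140 h = 124.6 kWh
Tier 1 (0–55 kWh): 55 × £0.30 = £16.5
Above 55 kWh: 69.6 × £0.32 = £22.272
Bill = £38.77

£38.77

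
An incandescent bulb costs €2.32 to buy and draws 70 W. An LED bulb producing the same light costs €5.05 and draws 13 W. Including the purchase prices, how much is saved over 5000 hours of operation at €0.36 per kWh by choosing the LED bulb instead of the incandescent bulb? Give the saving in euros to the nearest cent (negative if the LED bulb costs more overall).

incandescent bulb: €2.32 + (70/1000) kW × 5000 h × €0.36 = €2.32 + €126 = €128.32
LED bulb: €5.05 + (13/1000) kW × 5000 h × €0.36 = €5.05 + €23.4 = €28.45
Saving = €128.32 − €28.45 = €99.87

€99.87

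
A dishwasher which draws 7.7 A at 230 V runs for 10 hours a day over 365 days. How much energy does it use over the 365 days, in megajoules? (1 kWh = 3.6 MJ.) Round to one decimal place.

Power = 7.7 A × 230 V = 1771 W = 1.771 kW
Runtime = 10 h/day × 365 days = 3650 h
Energy = 1.771 kW × 3650 h = 6464.15 kWh
= 6464.15 × 3.6 MJ = 23270.9 MJ

23270.9 MJ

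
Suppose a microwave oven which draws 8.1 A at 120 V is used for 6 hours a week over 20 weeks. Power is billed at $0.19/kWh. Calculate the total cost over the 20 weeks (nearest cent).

Power = 8.1 A × 120 V = 972 W = 0.972 kW
Runtime = 6 h/week × 20 weeks = 120 h
Energy = 0.972 kW × 120 h = 116.64 kWh
Cost = 116.64 kWh × $0.19/kWh = $22.16

$22.16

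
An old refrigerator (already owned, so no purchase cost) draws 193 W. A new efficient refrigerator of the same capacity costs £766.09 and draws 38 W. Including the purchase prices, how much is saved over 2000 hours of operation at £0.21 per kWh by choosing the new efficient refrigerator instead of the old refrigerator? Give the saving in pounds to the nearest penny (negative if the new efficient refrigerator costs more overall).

-£700.99

old refrigerator: £0.00 + (193/1000) kW × 2000 h × £0.21 = £0.00 + £81.06 = £81.06
new efficient refrigerator: £766.09 + (38/1000) kW × 2000 h × £0.21 = £766.09 + £15.96 = £782.05
Saving = £81.06 − £782.05 = −£700.99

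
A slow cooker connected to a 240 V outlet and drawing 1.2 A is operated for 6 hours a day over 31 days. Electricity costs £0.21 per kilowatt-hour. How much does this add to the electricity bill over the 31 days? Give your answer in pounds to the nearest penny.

£11.25

Power = 1.2 A × 240 V = 288 W = 0.288 kW
Runtime = 6 h/day × 31 days = 186 h
Energy = 0.288 kW × 186 h = 53.568 kWh
Cost = 53.568 kWh × £0.21/kWh = £11.25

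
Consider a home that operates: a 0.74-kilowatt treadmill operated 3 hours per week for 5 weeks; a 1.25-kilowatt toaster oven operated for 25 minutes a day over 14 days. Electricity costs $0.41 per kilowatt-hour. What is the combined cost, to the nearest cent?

$7.54

treadmill: Runtime = 3 h/week × 5 weeks = 15 h
treadmill: 0.74 kW × 15 h = 11.1 kWh
toaster oven: Runtime = 25 min × 14 = 350 min = 5.833333… h
toaster oven: 1.25 kW × 5.833333… h = 7.291666… kWh
Total energy = 18.391666… kWh
Cost = 18.391666… × $0.41 = $7.54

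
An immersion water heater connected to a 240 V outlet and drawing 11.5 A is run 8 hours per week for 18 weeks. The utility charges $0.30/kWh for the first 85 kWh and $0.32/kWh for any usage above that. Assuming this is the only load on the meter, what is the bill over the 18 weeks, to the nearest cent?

Power = 11.5 A × 240 V = 2760 W = 2.76 kW
Runtime = 8 h/week × 18 weeks = 144 h
Energy = 2.76 kW × 144 h = 397.44 kWh
Tier 1 (0–85 kWh): 85 × $0.30 = $25.5
Above 85 kWh: 312.44 × $0.32 = $99.9808
Bill = $125.48

$125.48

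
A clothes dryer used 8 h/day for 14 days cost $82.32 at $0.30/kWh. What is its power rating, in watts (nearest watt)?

2450 W

Energy = $82.32 ÷ $0.30/kWh = 274.4 kWh
Runtime = 8 h/day × 14 days = 112 h
Power = 274.4 kWh ÷ 112 h = 2.45 kW = 2450 W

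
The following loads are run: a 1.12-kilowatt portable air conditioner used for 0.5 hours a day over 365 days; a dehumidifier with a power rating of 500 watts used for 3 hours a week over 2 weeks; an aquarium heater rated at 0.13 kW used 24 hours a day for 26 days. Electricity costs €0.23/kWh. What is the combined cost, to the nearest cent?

€66.36

portable air conditioner: Runtime = 0.5 h/day × 365 days = 182.5 h
portable air conditioner: 1.12 kW × 182.5 h = 204.4 kWh
dehumidifier: Runtime = 3 h/week × 2 weeks = 6 h
dehumidifier: 0.5 kW × 6 h = 3 kWh
aquarium heater: Runtime = 24 h × 26 = 624 h
aquarium heater: 0.13 kW × 624 h = 81.12 kWh
Total energy = 288.52 kWh
Cost = 288.52 × €0.23 = €66.36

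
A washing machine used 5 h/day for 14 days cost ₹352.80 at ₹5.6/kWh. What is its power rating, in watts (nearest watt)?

900 W

Energy = ₹352.80 ÷ ₹5.6/kWh = 63 kWh
Runtime = 5 h/day × 14 days = 70 h
Power = 63 kWh ÷ 70 h = 0.9 kW = 900 W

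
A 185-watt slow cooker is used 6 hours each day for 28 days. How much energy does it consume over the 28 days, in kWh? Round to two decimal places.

Runtime = 6 h/day × 28 days = 168 h
Energy = 0.185 kW × 168 h = 31.08 kWh

31.08 kWh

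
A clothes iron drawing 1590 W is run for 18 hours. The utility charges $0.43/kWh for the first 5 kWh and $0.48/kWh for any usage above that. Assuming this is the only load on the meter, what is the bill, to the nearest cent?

Energy = 1.59 kW × 18 h = 28.62 kWh
Tier 1 (0–5 kWh): 5 × $0.43 = $2.15
Above 5 kWh: 23.62 × $0.48 = $11.3376
Bill = $13.49

$13.49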